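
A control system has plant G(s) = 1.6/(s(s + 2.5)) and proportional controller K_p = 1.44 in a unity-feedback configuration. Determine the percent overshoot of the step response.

1.05%

Closed-loop characteristic equation: s² + 2.5s + 2.304 = 0, so ω_n = 1.518 rad/s and ζ = 2.5/(2·1.518) = 0.8235.
%OS = 100·exp(−πζ/√(1−ζ²)) = 100·exp(−π·0.8235/√0.3218) = 1.05%.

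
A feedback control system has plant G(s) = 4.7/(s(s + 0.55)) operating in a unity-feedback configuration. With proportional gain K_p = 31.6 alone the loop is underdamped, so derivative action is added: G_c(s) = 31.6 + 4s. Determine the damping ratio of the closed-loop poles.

ζ = 0.794

Forward path: (31.6 + 4s)·4.7/(s(s+0.55)). The closed-loop characteristic equation is s² + (0.55 + 4.7·4)s + 4.7·31.6 = 0.
That is s² + 19.35s + 148.5 = 0, so ω_n = 12.19 rad/s and ζ = 19.35/(2·12.19) = 0.7939.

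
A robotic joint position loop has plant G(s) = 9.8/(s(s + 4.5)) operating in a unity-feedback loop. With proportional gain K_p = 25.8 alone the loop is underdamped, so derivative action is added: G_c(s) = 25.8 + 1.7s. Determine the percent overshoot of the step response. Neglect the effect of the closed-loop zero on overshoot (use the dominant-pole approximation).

6.08%

Forward path: (25.8 + 1.7s)·9.8/(s(s+4.5)). The closed-loop characteristic equation is s² + (4.5 + 9.8·1.7)s + 9.8·25.8 = 0.
That is s² + 21.16s + 252.8 = 0, so ω_n = 15.9 rad/s and ζ = 21.16/(2·15.9) = 0.6654.
%OS = 100·exp(−πζ/√(1−ζ²)) = 6.08%.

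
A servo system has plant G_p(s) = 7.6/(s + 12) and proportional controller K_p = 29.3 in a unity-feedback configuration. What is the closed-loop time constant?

Closed-loop transfer function: T(s) = K_p·G_p(s)/(1 + K_p·G_p(s)) = 222.7/(s + 12 + 222.7) = 222.7/(s + 234.7).
Time constant τ = 1/234.7 = 0.00426 s.

τ = 0.00426 s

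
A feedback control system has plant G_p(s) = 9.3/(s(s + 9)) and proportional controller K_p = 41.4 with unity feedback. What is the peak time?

The closed-loop denominator s² + 9s + 385 gives ω_n = √385 = 19.62 and ζ = 9/(2ω_n) = 0.2293.
Damped frequency ω_d = ω_n√(1−ζ²) = 19.1 rad/s, so peak time T_p = π/ω_d = 0.164 s.

T_p = 0.164 s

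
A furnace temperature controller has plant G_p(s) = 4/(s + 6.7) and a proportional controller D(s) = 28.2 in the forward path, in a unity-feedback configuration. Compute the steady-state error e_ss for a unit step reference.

The loop is type 0. Static position error constant K_pos = D(0)·G_p(0) = 28.2·0.597 = 16.84.
Steady-state error to a unit step: e_ss = 1/(1+K_pos) = 1/17.84 = 0.0561.

0.0561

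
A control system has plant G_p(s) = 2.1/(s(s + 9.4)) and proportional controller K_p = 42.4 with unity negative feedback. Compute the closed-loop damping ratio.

The closed-loop denominator is s(s+9.4) + 42.4·2.1 = s² + 9.4s + 89.04.
Matching s² + 2ζω_n s + ω_n²: ω_n = √89.04 = 9.436 rad/s and 2ζω_n = 9.4, so ζ = 9.4/(2·9.436) = 0.498.

ζ = 0.498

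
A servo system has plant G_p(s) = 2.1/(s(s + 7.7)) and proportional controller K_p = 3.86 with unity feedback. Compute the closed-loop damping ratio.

ζ = 1.35

1 + K_p·G_p(s) = 0 gives s² + 7.7s + 8.106 = 0.
Matching s² + 2ζω_n s + ω_n²: ω_n = √8.106 = 2.847 rad/s and 2ζω_n = 7.7, so ζ = 7.7/(2·2.847) = 1.35.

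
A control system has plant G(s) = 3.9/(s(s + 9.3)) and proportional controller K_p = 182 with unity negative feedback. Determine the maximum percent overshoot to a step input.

Closed-loop characteristic equation: s² + 9.3s + 709.8 = 0, so ω_n = 26.64 rad/s and ζ = 9.3/(2·26.64) = 0.1745.
%OS = 100·exp(−πζ/√(1−ζ²)) = 100·exp(−π·0.1745/√0.9695) = 57.3%.

57.3%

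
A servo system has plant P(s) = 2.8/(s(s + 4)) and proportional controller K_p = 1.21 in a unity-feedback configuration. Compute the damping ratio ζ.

1 + K_p·P(s) = 0 gives s² + 4s + 3.388 = 0.
Matching s² + 2ζω_n s + ω_n²: ω_n = √3.388 = 1.841 rad/s and 2ζω_n = 4, so ζ = 4/(2·1.841) = 1.09.

ζ = 1.09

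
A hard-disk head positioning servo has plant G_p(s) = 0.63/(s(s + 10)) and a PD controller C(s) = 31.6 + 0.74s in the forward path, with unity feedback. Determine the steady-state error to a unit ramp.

The loop has one pole at the origin (type 1). Velocity error constant K_v = lim_{s→0} s·C(s)G_p(s) = 31.6·0.63/10 = 1.991.
Steady-state error to a unit ramp: e_ss = 1/K_v = 0.502.

0.502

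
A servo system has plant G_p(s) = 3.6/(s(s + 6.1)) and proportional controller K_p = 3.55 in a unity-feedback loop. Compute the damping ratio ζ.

With unity feedback the closed-loop characteristic equation is s² + 6.1s + 3.55·3.6 = s² + 6.1s + 12.78 = 0.
So ω_n² = 12.78 ⇒ ω_n = 3.575 rad/s, and ζ = 6.1/(2ω_n) = 0.853.

ζ = 0.853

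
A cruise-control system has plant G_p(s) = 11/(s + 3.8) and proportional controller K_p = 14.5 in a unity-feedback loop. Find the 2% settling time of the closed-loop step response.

Closed-loop transfer function: T(s) = K_p·G_p(s)/(1 + K_p·G_p(s)) = 159.5/(s + 3.8 + 159.5) = 159.5/(s + 163.3).
Time constant τ = 1/163.3 = 0.006124 s, so the 2% settling time is about 4τ = 0.0245 s.

T_s ≈ 0.0245 s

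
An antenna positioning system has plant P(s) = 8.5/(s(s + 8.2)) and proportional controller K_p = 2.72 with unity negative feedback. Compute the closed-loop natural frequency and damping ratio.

The closed-loop denominator is s(s+8.2) + 2.72·8.5 = s² + 8.2s + 23.12.
Matching s² + 2ζω_n s + ω_n²: ω_n = √23.12 = 4.808 rad/s and 2ζω_n = 8.2, so ζ = 8.2/(2·4.808) = 0.853.

ω_n = 4.81 rad/s, ζ = 0.853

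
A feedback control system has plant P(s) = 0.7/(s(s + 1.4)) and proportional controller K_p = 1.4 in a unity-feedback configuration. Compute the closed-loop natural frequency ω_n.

ω_n = 0.99 rad/s

1 + K_p·P(s) = 0 gives s² + 1.4s + 0.98 = 0.
Matching s² + 2ζω_n s + ω_n²: ω_n = √0.98 = 0.9899 rad/s and 2ζω_n = 1.4, so ζ = 1.4/(2·0.9899) = 0.707.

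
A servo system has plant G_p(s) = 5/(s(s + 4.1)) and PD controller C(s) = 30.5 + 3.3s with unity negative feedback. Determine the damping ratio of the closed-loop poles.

Forward path: (30.5 + 3.3s)·5/(s(s+4.1)). The closed-loop characteristic equation is s² + (4.1 + 5·3.3)s + 5·30.5 = 0.
That is s² + 20.6s + 152.5 = 0, so ω_n = 12.35 rad/s and ζ = 20.6/(2·12.35) = 0.8341.

ζ = 0.834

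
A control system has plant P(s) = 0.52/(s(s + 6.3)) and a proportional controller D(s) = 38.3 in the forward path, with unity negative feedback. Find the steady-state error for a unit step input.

0

The open loop D(s)P(s) has a pole at the origin (type 1), so the static position error constant is infinite and e_ss = 1/(1+∞) = 0.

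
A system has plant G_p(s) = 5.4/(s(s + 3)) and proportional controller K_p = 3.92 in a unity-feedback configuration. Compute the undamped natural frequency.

ω_n = 4.6 rad/s

1 + K_p·G_p(s) = 0 gives s² + 3s + 21.17 = 0.
Matching s² + 2ζω_n s + ω_n²: ω_n = √21.17 = 4.601 rad/s and 2ζω_n = 3, so ζ = 3/(2·4.601) = 0.326.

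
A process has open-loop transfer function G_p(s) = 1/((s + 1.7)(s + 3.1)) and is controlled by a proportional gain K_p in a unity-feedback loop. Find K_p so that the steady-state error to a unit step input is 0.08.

K_p = 60.6

The loop is type 0, so e_ss(step) = 1/(1 + K_pos) with K_pos = K_p·G_p(0).
G_p(0) = 0.1898. Require 1/(1 + K_p·0.1898) = 0.08, so 1 + 0.1898·K_p = 12.5.
K_p = (12.5 − 1)/0.1898 = 60.6.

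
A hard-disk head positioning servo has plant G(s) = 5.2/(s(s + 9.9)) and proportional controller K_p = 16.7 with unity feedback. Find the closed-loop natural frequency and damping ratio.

With unity feedback the closed-loop characteristic equation is s² + 9.9s + 16.7·5.2 = s² + 9.9s + 86.84 = 0.
Matching s² + 2ζω_n s + ω_n²: ω_n = √86.84 = 9.319 rad/s and 2ζω_n = 9.9, so ζ = 9.9/(2·9.319) = 0.531.

ω_n = 9.32 rad/s, ζ = 0.531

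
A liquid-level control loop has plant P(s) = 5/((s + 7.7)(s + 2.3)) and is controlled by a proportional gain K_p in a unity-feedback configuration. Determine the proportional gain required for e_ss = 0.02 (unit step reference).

The loop is type 0, so e_ss(step) = 1/(1 + K_pos) with K_pos = K_p·P(0).
P(0) = 0.2823. Require 1/(1 + K_p·0.2823) = 0.02, so 1 + 0.2823·K_p = 50.
K_p = (50 − 1)/0.2823 = 174.

K_p = 174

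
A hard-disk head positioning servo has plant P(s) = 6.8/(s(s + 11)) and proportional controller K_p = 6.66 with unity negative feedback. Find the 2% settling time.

Closed-loop characteristic equation: s² + 11s + 45.29 = 0, so ω_n = 6.73 rad/s and ζ = 11/(2·6.73) = 0.8173.
2% settling time T_s ≈ 4/(ζω_n) = 4/5.5 = 0.727 s.

T_s ≈ 0.727 s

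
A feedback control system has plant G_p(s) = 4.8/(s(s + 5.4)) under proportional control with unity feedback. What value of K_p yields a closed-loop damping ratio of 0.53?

K_p = 5.41

Closed-loop characteristic equation: s² + 5.4s + K_p·4.8 = 0.
So ω_n = √(4.8K_p) and 2ζω_n = 5.4, giving ζ = 5.4/(2√(4.8K_p)).
Setting ζ = 0.53: √(4.8K_p) = 5.4/(2·0.53) = 5.094, so K_p = 25.95/4.8 = 5.41.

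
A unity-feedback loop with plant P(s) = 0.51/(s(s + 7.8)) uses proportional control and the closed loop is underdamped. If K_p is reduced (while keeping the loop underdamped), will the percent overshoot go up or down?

decrease

ζ = 7.8/(2√(0.51K_p)) rises as K_p falls; higher damping means less overshoot.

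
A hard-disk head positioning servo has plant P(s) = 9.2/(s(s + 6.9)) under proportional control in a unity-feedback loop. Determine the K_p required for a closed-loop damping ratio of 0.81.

K_p = 1.97

Closed-loop characteristic equation: s² + 6.9s + K_p·9.2 = 0.
So ω_n = √(9.2K_p) and 2ζω_n = 6.9, giving ζ = 6.9/(2√(9.2K_p)).
Setting ζ = 0.81: √(9.2K_p) = 6.9/(2·0.81) = 4.259, so K_p = 18.14/9.2 = 1.97.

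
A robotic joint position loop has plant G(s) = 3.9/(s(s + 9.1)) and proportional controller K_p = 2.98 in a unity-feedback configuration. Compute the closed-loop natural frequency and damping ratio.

ω_n = 3.41 rad/s, ζ = 1.33

1 + K_p·G(s) = 0 gives s² + 9.1s + 11.62 = 0.
So ω_n² = 11.62 ⇒ ω_n = 3.409 rad/s, and ζ = 9.1/(2ω_n) = 1.33.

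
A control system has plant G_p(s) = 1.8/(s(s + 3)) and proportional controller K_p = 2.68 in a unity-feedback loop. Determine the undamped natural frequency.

The closed-loop denominator is s(s+3) + 2.68·1.8 = s² + 3s + 4.824.
Matching s² + 2ζω_n s + ω_n²: ω_n = √4.824 = 2.196 rad/s and 2ζω_n = 3, so ζ = 3/(2·2.196) = 0.683.

ω_n = 2.2 rad/s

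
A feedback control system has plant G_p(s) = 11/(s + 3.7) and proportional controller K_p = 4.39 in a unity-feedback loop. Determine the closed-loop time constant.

Closed-loop transfer function: T(s) = K_p·G_p(s)/(1 + K_p·G_p(s)) = 48.29/(s + 3.7 + 48.29) = 48.29/(s + 51.99).
Time constant τ = 1/51.99 = 0.0192 s.

τ = 0.0192 s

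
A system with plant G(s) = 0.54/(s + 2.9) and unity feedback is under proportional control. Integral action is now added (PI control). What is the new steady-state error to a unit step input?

Adding integral action puts a pole at s = 0 in the forward path, raising the system type to 1; a type-1 loop has zero steady-state error to a step.

0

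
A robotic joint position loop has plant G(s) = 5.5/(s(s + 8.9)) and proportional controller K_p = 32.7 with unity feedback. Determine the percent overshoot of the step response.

33.1%

Closed-loop characteristic equation: s² + 8.9s + 179.9 = 0, so ω_n = 13.41 rad/s and ζ = 8.9/(2·13.41) = 0.3318.
%OS = 100·exp(−πζ/√(1−ζ²)) = 100·exp(−π·0.3318/√0.8899) = 33.1%.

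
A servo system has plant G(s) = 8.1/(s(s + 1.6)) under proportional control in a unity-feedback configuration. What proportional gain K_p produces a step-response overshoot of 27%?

K_p = 0.534

From %OS = 100·exp(−πζ/√(1−ζ²)) = 27%, ζ = −ln(0.27)/√(π²+ln²(0.27)) = 0.3847.
Characteristic equation s² + 1.6s + 8.1K_p = 0 gives ζ = 1.6/(2√(8.1K_p)).
Setting ζ = 0.3847: √(8.1K_p) = 1.6/(2·0.3847) = 2.08, so K_p = 4.325/8.1 = 0.534.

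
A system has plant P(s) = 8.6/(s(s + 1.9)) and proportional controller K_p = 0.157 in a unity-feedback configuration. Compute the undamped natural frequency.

ω_n = 1.16 rad/s

The closed-loop denominator is s(s+1.9) + 0.157·8.6 = s² + 1.9s + 1.35.
Matching s² + 2ζω_n s + ω_n²: ω_n = √1.35 = 1.162 rad/s and 2ζω_n = 1.9, so ζ = 1.9/(2·1.162) = 0.818.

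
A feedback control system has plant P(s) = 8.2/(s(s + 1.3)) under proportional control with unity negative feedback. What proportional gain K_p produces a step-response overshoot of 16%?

From %OS = 100·exp(−πζ/√(1−ζ²)) = 16%, ζ = −ln(0.16)/√(π²+ln²(0.16)) = 0.5039.
Characteristic equation s² + 1.3s + 8.2K_p = 0 gives ζ = 1.3/(2√(8.2K_p)).
Setting ζ = 0.5039: √(8.2K_p) = 1.3/(2·0.5039) = 1.29, so K_p = 1.664/8.2 = 0.203.

K_p = 0.203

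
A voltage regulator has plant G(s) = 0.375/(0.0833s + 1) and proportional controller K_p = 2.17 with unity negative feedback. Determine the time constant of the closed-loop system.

Closed loop: T(s) = K_p·G/(1+K_p·G) = 0.8137/(0.0833s + 1 + 0.8137), with pole at s = −(1 + 0.8137)/0.0833 = −21.77.
Closed-loop time constant τ = 1/21.77 = 0.0459 s.

τ = 0.0459 s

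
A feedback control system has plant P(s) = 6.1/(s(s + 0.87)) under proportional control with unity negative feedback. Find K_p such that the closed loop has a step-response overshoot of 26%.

From %OS = 100·exp(−πζ/√(1−ζ²)) = 26%, ζ = −ln(0.26)/√(π²+ln²(0.26)) = 0.3941.
Characteristic equation s² + 0.87s + 6.1K_p = 0 gives ζ = 0.87/(2√(6.1K_p)).
Setting ζ = 0.3941: √(6.1K_p) = 0.87/(2·0.3941) = 1.104, so K_p = 1.218/6.1 = 0.2.

K_p = 0.2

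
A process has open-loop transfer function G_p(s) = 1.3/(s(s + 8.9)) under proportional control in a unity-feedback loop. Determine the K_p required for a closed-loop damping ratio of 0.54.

Closed-loop characteristic equation: s² + 8.9s + K_p·1.3 = 0.
So ω_n = √(1.3K_p) and 2ζω_n = 8.9, giving ζ = 8.9/(2√(1.3K_p)).
Setting ζ = 0.54: √(1.3K_p) = 8.9/(2·0.54) = 8.241, so K_p = 67.91/1.3 = 52.2.

K_p = 52.2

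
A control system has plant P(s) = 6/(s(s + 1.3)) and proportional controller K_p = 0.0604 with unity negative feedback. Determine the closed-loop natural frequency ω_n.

With unity feedback the closed-loop characteristic equation is s² + 1.3s + 0.0604·6 = s² + 1.3s + 0.3624 = 0.
Matching s² + 2ζω_n s + ω_n²: ω_n = √0.3624 = 0.602 rad/s and 2ζω_n = 1.3, so ζ = 1.3/(2·0.602) = 1.08.

ω_n = 0.602 rad/s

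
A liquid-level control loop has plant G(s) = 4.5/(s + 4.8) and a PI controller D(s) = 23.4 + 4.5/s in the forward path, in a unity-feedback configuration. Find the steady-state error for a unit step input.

The open loop D(s)G(s) has a pole at the origin (type 1), so the static position error constant is infinite and e_ss = 1/(1+∞) = 0.

0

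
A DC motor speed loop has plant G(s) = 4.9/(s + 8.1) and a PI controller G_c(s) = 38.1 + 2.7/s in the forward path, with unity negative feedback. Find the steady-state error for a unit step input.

The open loop G_c(s)G(s) has a pole at the origin (type 1), so the static position error constant is infinite and e_ss = 1/(1+∞) = 0.

0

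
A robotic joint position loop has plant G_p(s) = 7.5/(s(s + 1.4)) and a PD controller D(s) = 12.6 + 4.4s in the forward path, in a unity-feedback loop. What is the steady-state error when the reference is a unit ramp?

The loop has one pole at the origin (type 1). Velocity error constant K_v = lim_{s→0} s·D(s)G_p(s) = 12.6·7.5/1.4 = 67.5.
Steady-state error to a unit ramp: e_ss = 1/K_v = 0.0148.

0.0148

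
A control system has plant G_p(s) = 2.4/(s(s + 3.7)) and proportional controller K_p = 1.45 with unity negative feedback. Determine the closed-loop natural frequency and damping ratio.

ω_n = 1.87 rad/s, ζ = 0.992

With unity feedback the closed-loop characteristic equation is s² + 3.7s + 1.45·2.4 = s² + 3.7s + 3.48 = 0.
So ω_n² = 3.48 ⇒ ω_n = 1.865 rad/s, and ζ = 3.7/(2ω_n) = 0.992.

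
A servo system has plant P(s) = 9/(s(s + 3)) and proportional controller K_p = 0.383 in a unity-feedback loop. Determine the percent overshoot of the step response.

1.35%

Closed-loop characteristic equation: s² + 3s + 3.447 = 0, so ω_n = 1.857 rad/s and ζ = 3/(2·1.857) = 0.8079.
%OS = 100·exp(−πζ/√(1−ζ²)) = 100·exp(−π·0.8079/√0.3473) = 1.35%.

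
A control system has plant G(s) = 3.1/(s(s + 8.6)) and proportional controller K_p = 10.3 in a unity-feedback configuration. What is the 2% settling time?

From 1 + K_pG(s) = 0: s² + 8.6s + 31.93 = 0 ⇒ ω_n = 5.651, ζ = 0.761.
2% settling time T_s ≈ 4/(ζω_n) = 4/4.3 = 0.93 s.

T_s ≈ 0.93 s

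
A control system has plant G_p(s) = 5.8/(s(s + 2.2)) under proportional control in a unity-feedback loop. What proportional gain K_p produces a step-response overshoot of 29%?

K_p = 1.55

From %OS = 100·exp(−πζ/√(1−ζ²)) = 29%, ζ = −ln(0.29)/√(π²+ln²(0.29)) = 0.3666.
Characteristic equation s² + 2.2s + 5.8K_p = 0 gives ζ = 2.2/(2√(5.8K_p)).
Setting ζ = 0.3666: √(5.8K_p) = 2.2/(2·0.3666) = 3.001, so K_p = 9.003/5.8 = 1.55.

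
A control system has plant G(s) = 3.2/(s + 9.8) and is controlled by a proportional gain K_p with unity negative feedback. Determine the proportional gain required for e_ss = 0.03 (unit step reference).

For a type-0 loop with proportional control, e_ss = 1/(1 + K_p·G(0)).
G(0) = 0.3265. Require 1/(1 + K_p·0.3265) = 0.03, so 1 + 0.3265·K_p = 33.33.
K_p = (33.33 − 1)/0.3265 = 99.

K_p = 99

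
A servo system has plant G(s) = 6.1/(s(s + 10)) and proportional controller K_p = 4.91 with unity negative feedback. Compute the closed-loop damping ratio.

ζ = 0.914

1 + K_p·G(s) = 0 gives s² + 10s + 29.95 = 0.
Matching s² + 2ζω_n s + ω_n²: ω_n = √29.95 = 5.473 rad/s and 2ζω_n = 10, so ζ = 10/(2·5.473) = 0.914.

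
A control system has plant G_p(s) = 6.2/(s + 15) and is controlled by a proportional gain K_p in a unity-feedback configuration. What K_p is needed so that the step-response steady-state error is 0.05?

K_p = 46

The loop is type 0, so e_ss(step) = 1/(1 + K_pos) with K_pos = K_p·G_p(0).
G_p(0) = 0.4133. Require 1/(1 + K_p·0.4133) = 0.05, so 1 + 0.4133·K_p = 20.
K_p = (20 − 1)/0.4133 = 46.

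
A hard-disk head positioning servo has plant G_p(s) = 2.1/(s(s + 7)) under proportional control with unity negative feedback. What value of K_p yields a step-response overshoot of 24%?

From %OS = 100·exp(−πζ/√(1−ζ²)) = 24%, ζ = −ln(0.24)/√(π²+ln²(0.24)) = 0.4136.
Characteristic equation s² + 7s + 2.1K_p = 0 gives ζ = 7/(2√(2.1K_p)).
Setting ζ = 0.4136: √(2.1K_p) = 7/(2·0.4136) = 8.462, so K_p = 71.61/2.1 = 34.1.

K_p = 34.1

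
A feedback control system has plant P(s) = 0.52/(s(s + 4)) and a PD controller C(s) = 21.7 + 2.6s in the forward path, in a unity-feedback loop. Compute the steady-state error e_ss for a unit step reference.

0

The open loop C(s)P(s) has a pole at the origin (type 1), so the static position error constant is infinite and e_ss = 1/(1+∞) = 0.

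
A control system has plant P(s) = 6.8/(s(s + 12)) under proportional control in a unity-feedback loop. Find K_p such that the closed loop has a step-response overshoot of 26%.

From %OS = 100·exp(−πζ/√(1−ζ²)) = 26%, ζ = −ln(0.26)/√(π²+ln²(0.26)) = 0.3941.
Characteristic equation s² + 12s + 6.8K_p = 0 gives ζ = 12/(2√(6.8K_p)).
Setting ζ = 0.3941: √(6.8K_p) = 12/(2·0.3941) = 15.23, so K_p = 231.8/6.8 = 34.1.

K_p = 34.1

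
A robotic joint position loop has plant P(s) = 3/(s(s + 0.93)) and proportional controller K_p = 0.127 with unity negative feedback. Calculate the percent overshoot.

2.74%

Closed-loop characteristic equation: s² + 0.93s + 0.381 = 0, so ω_n = 0.6173 rad/s and ζ = 0.93/(2·0.6173) = 0.7533.
%OS = 100·exp(−πζ/√(1−ζ²)) = 100·exp(−π·0.7533/√0.4325) = 2.74%.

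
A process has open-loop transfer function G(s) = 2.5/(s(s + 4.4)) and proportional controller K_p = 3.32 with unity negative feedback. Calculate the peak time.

Closed-loop characteristic equation: s² + 4.4s + 8.3 = 0, so ω_n = 2.881 rad/s and ζ = 4.4/(2·2.881) = 0.7636.
Damped frequency ω_d = ω_n√(1−ζ²) = 1.86 rad/s, so peak time T_p = π/ω_d = 1.69 s.

T_p = 1.69 s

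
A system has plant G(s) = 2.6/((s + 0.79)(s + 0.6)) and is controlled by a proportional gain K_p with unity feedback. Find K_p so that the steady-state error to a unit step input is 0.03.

K_p = 5.89

The loop is type 0, so e_ss(step) = 1/(1 + K_pos) with K_pos = K_p·G(0).
G(0) = 5.485. Require 1/(1 + K_p·5.485) = 0.03, so 1 + 5.485·K_p = 33.33.
K_p = (33.33 − 1)/5.485 = 5.89.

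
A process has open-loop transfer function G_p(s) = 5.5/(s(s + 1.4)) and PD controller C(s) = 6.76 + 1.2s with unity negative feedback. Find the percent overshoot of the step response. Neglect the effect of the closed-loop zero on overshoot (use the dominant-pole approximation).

Forward path: (6.76 + 1.2s)·5.5/(s(s+1.4)). The closed-loop characteristic equation is s² + (1.4 + 5.5·1.2)s + 5.5·6.76 = 0.
That is s² + 8s + 37.18 = 0, so ω_n = 6.098 rad/s and ζ = 8/(2·6.098) = 0.656.
%OS = 100·exp(−πζ/√(1−ζ²)) = 6.52%.

6.52%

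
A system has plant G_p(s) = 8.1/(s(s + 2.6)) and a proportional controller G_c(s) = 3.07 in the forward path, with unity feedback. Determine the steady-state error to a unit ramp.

0.105

The loop has one pole at the origin (type 1). Velocity error constant K_v = lim_{s→0} s·G_c(s)G_p(s) = 3.07·8.1/2.6 = 9.564.
Steady-state error to a unit ramp: e_ss = 1/K_v = 0.105.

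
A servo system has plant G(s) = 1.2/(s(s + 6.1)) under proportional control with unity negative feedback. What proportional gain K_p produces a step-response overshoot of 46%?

K_p = 135

From %OS = 100·exp(−πζ/√(1−ζ²)) = 46%, ζ = −ln(0.46)/√(π²+ln²(0.46)) = 0.24.
Characteristic equation s² + 6.1s + 1.2K_p = 0 gives ζ = 6.1/(2√(1.2K_p)).
Setting ζ = 0.24: √(1.2K_p) = 6.1/(2·0.24) = 12.71, so K_p = 161.6/1.2 = 135.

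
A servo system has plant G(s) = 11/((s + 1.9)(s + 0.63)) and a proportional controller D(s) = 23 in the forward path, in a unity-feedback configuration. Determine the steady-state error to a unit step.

0.00471

The loop is type 0. Static position error constant K_pos = D(0)·G(0) = 23·9.19 = 211.4.
Steady-state error to a unit step: e_ss = 1/(1+K_pos) = 1/212.4 = 0.00471.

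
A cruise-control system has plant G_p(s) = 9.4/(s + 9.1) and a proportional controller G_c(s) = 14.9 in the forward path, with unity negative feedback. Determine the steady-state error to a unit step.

0.061

The loop is type 0. Static position error constant K_pos = G_c(0)·G_p(0) = 14.9·1.033 = 15.39.
Steady-state error to a unit step: e_ss = 1/(1+K_pos) = 1/16.39 = 0.061.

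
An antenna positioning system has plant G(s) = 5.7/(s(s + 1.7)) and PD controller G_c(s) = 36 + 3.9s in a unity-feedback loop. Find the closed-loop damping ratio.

ζ = 0.835

Forward path: (36 + 3.9s)·5.7/(s(s+1.7)). The closed-loop characteristic equation is s² + (1.7 + 5.7·3.9)s + 5.7·36 = 0.
That is s² + 23.93s + 205.2 = 0, so ω_n = 14.32 rad/s and ζ = 23.93/(2·14.32) = 0.8353.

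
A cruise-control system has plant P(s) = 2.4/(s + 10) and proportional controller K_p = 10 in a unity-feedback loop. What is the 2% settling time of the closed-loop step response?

Closed-loop transfer function: T(s) = K_p·P(s)/(1 + K_p·P(s)) = 24/(s + 10 + 24) = 24/(s + 34).
Time constant τ = 1/34 = 0.02941 s, so the 2% settling time is about 4τ = 0.118 s.

T_s ≈ 0.118 s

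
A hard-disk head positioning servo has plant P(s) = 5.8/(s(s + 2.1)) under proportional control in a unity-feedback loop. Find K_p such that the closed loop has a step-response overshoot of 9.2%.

K_p = 0.52

From %OS = 100·exp(−πζ/√(1−ζ²)) = 9.2%, ζ = −ln(0.092)/√(π²+ln²(0.092)) = 0.6048.
Characteristic equation s² + 2.1s + 5.8K_p = 0 gives ζ = 2.1/(2√(5.8K_p)).
Setting ζ = 0.6048: √(5.8K_p) = 2.1/(2·0.6048) = 1.736, so K_p = 3.014/5.8 = 0.52.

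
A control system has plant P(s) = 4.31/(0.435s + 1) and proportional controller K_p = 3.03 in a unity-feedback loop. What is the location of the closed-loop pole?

s = -32.32

Closed loop: T(s) = K_p·P/(1+K_p·P) = 13.06/(0.435s + 1 + 13.06), with pole at s = −(1 + 13.06)/0.435 = −32.32.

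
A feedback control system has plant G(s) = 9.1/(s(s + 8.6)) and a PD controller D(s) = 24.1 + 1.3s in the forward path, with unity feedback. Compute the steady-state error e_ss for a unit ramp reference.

The loop has one pole at the origin (type 1). Velocity error constant K_v = lim_{s→0} s·D(s)G(s) = 24.1·9.1/8.6 = 25.5.
Steady-state error to a unit ramp: e_ss = 1/K_v = 0.0392.

0.0392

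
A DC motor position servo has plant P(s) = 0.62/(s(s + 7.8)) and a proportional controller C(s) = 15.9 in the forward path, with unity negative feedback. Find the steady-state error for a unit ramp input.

The loop has one pole at the origin (type 1). Velocity error constant K_v = lim_{s→0} s·C(s)P(s) = 15.9·0.62/7.8 = 1.264.
Steady-state error to a unit ramp: e_ss = 1/K_v = 0.791.

0.791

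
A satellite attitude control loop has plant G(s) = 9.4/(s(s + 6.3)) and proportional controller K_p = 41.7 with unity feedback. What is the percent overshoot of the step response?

60.3%

Closed-loop characteristic equation: s² + 6.3s + 392 = 0, so ω_n = 19.8 rad/s and ζ = 6.3/(2·19.8) = 0.1591.
%OS = 100·exp(−πζ/√(1−ζ²)) = 100·exp(−π·0.1591/√0.9747) = 60.3%.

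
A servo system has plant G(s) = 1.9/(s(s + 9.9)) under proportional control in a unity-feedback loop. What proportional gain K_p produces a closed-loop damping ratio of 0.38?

Closed-loop characteristic equation: s² + 9.9s + K_p·1.9 = 0.
So ω_n = √(1.9K_p) and 2ζω_n = 9.9, giving ζ = 9.9/(2√(1.9K_p)).
Setting ζ = 0.38: √(1.9K_p) = 9.9/(2·0.38) = 13.03, so K_p = 169.7/1.9 = 89.3.

K_p = 89.3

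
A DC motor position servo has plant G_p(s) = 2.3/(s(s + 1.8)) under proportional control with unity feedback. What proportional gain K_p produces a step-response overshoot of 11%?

K_p = 1.07

From %OS = 100·exp(−πζ/√(1−ζ²)) = 11%, ζ = −ln(0.11)/√(π²+ln²(0.11)) = 0.5749.
Characteristic equation s² + 1.8s + 2.3K_p = 0 gives ζ = 1.8/(2√(2.3K_p)).
Setting ζ = 0.5749: √(2.3K_p) = 1.8/(2·0.5749) = 1.566, so K_p = 2.451/2.3 = 1.07.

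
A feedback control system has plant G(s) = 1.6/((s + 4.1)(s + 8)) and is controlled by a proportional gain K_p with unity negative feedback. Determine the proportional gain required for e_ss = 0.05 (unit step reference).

K_p = 389

The loop is type 0, so e_ss(step) = 1/(1 + K_pos) with K_pos = K_p·G(0).
G(0) = 0.04878. Require 1/(1 + K_p·0.04878) = 0.05, so 1 + 0.04878·K_p = 20.
K_p = (20 − 1)/0.04878 = 389.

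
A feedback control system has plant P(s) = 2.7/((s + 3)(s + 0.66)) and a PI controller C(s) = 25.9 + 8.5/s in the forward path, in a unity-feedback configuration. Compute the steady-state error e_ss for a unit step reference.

0

The open loop C(s)P(s) has a pole at the origin (type 1), so the static position error constant is infinite and e_ss = 1/(1+∞) = 0.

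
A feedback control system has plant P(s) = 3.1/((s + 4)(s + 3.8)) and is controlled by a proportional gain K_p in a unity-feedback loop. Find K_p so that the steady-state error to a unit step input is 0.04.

The loop is type 0, so e_ss(step) = 1/(1 + K_pos) with K_pos = K_p·P(0).
P(0) = 0.2039. Require 1/(1 + K_p·0.2039) = 0.04, so 1 + 0.2039·K_p = 25.
K_p = (25 − 1)/0.2039 = 118.

K_p = 118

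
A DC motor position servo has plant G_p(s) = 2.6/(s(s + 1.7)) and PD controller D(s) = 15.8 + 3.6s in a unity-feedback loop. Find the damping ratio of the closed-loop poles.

ζ = 0.863

Forward path: (15.8 + 3.6s)·2.6/(s(s+1.7)). The closed-loop characteristic equation is s² + (1.7 + 2.6·3.6)s + 2.6·15.8 = 0.
That is s² + 11.06s + 41.08 = 0, so ω_n = 6.409 rad/s and ζ = 11.06/(2·6.409) = 0.8628.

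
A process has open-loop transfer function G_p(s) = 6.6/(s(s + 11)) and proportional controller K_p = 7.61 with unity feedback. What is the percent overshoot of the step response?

2.09%

From 1 + K_pG_p(s) = 0: s² + 11s + 50.23 = 0 ⇒ ω_n = 7.087, ζ = 0.7761.
%OS = 100·exp(−πζ/√(1−ζ²)) = 100·exp(−π·0.7761/√0.3977) = 2.09%.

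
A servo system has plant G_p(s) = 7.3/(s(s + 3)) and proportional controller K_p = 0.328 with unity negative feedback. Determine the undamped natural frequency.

ω_n = 1.55 rad/s

The closed-loop denominator is s(s+3) + 0.328·7.3 = s² + 3s + 2.394.
Matching s² + 2ζω_n s + ω_n²: ω_n = √2.394 = 1.547 rad/s and 2ζω_n = 3, so ζ = 3/(2·1.547) = 0.969.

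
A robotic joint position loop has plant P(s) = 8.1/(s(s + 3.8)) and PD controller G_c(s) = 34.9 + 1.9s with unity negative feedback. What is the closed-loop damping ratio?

ζ = 0.571

Forward path: (34.9 + 1.9s)·8.1/(s(s+3.8)). The closed-loop characteristic equation is s² + (3.8 + 8.1·1.9)s + 8.1·34.9 = 0.
That is s² + 19.19s + 282.7 = 0, so ω_n = 16.81 rad/s and ζ = 19.19/(2·16.81) = 0.5707.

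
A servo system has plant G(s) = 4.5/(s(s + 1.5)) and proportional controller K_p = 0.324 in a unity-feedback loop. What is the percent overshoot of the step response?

8.29%

Closed-loop characteristic equation: s² + 1.5s + 1.458 = 0, so ω_n = 1.207 rad/s and ζ = 1.5/(2·1.207) = 0.6211.
%OS = 100·exp(−πζ/√(1−ζ²)) = 100·exp(−π·0.6211/√0.6142) = 8.29%.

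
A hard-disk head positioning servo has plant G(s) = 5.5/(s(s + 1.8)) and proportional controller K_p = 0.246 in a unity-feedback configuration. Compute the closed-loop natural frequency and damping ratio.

ω_n = 1.16 rad/s, ζ = 0.774

1 + K_p·G(s) = 0 gives s² + 1.8s + 1.353 = 0.
So ω_n² = 1.353 ⇒ ω_n = 1.163 rad/s, and ζ = 1.8/(2ω_n) = 0.774.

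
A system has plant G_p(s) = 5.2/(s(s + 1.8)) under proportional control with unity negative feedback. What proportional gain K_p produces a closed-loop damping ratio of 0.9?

K_p = 0.192

Closed-loop characteristic equation: s² + 1.8s + K_p·5.2 = 0.
So ω_n = √(5.2K_p) and 2ζω_n = 1.8, giving ζ = 1.8/(2√(5.2K_p)).
Setting ζ = 0.9: √(5.2K_p) = 1.8/(2·0.9) = 1, so K_p = 1/5.2 = 0.192.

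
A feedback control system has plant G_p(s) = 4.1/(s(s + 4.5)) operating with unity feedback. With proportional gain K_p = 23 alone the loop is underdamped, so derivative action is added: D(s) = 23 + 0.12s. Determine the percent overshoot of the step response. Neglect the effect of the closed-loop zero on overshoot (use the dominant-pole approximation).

43.4%

Forward path: (23 + 0.12s)·4.1/(s(s+4.5)). The closed-loop characteristic equation is s² + (4.5 + 4.1·0.12)s + 4.1·23 = 0.
That is s² + 4.992s + 94.3 = 0, so ω_n = 9.711 rad/s and ζ = 4.992/(2·9.711) = 0.257.
%OS = 100·exp(−πζ/√(1−ζ²)) = 43.4%.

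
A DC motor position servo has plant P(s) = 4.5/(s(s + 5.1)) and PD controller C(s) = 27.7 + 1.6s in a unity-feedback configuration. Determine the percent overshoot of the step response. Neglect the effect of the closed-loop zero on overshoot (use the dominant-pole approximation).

12.6%

Forward path: (27.7 + 1.6s)·4.5/(s(s+5.1)). The closed-loop characteristic equation is s² + (5.1 + 4.5·1.6)s + 4.5·27.7 = 0.
That is s² + 12.3s + 124.6 = 0, so ω_n = 11.16 rad/s and ζ = 12.3/(2·11.16) = 0.5508.
%OS = 100·exp(−πζ/√(1−ζ²)) = 12.6%.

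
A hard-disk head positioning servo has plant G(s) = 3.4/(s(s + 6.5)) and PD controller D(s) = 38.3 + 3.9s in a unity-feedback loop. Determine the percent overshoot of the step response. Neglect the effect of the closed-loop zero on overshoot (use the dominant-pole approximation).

Forward path: (38.3 + 3.9s)·3.4/(s(s+6.5)). The closed-loop characteristic equation is s² + (6.5 + 3.4·3.9)s + 3.4·38.3 = 0.
That is s² + 19.76s + 130.2 = 0, so ω_n = 11.41 rad/s and ζ = 19.76/(2·11.41) = 0.8658.
%OS = 100·exp(−πζ/√(1−ζ²)) = 0.436%.

0.436%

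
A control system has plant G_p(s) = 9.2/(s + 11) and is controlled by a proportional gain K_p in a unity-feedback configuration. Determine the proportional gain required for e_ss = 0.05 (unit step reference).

The loop is type 0, so e_ss(step) = 1/(1 + K_pos) with K_pos = K_p·G_p(0).
G_p(0) = 0.8364. Require 1/(1 + K_p·0.8364) = 0.05, so 1 + 0.8364·K_p = 20.
K_p = (20 − 1)/0.8364 = 22.7.

K_p = 22.7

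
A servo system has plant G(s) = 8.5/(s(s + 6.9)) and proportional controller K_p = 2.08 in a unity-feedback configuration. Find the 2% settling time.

T_s ≈ 1.16 s

Closed-loop characteristic equation: s² + 6.9s + 17.68 = 0, so ω_n = 4.205 rad/s and ζ = 6.9/(2·4.205) = 0.8205.
2% settling time T_s ≈ 4/(ζω_n) = 4/3.45 = 1.16 s.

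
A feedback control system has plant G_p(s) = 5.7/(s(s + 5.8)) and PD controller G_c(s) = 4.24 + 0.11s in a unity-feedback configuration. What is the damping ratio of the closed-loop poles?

Forward path: (4.24 + 0.11s)·5.7/(s(s+5.8)). The closed-loop characteristic equation is s² + (5.8 + 5.7·0.11)s + 5.7·4.24 = 0.
That is s² + 6.427s + 24.17 = 0, so ω_n = 4.916 rad/s and ζ = 6.427/(2·4.916) = 0.6537.

ζ = 0.654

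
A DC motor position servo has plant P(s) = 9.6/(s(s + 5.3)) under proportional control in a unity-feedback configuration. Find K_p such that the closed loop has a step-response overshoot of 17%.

K_p = 3.03

From %OS = 100·exp(−πζ/√(1−ζ²)) = 17%, ζ = −ln(0.17)/√(π²+ln²(0.17)) = 0.4913.
Characteristic equation s² + 5.3s + 9.6K_p = 0 gives ζ = 5.3/(2√(9.6K_p)).
Setting ζ = 0.4913: √(9.6K_p) = 5.3/(2·0.4913) = 5.394, so K_p = 29.1/9.6 = 3.03.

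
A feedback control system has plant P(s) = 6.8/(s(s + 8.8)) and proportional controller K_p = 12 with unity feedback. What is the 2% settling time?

T_s ≈ 0.909 s

The closed-loop denominator s² + 8.8s + 81.6 gives ω_n = √81.6 = 9.033 and ζ = 8.8/(2ω_n) = 0.4871.
2% settling time T_s ≈ 4/(ζω_n) = 4/4.4 = 0.909 s.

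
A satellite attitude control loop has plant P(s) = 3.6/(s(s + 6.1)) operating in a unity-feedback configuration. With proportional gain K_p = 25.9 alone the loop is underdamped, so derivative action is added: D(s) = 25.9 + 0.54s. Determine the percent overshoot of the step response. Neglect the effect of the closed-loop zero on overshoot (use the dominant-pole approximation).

Forward path: (25.9 + 0.54s)·3.6/(s(s+6.1)). The closed-loop characteristic equation is s² + (6.1 + 3.6·0.54)s + 3.6·25.9 = 0.
That is s² + 8.044s + 93.24 = 0, so ω_n = 9.656 rad/s and ζ = 8.044/(2·9.656) = 0.4165.
%OS = 100·exp(−πζ/√(1−ζ²)) = 23.7%.

23.7%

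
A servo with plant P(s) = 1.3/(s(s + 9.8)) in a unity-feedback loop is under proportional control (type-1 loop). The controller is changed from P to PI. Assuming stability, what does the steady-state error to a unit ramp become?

The integrator raises the loop to type 2, so K_v → ∞ and e_ss to a ramp is zero.

0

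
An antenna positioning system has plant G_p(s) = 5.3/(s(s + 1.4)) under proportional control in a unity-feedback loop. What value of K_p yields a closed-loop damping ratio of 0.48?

K_p = 0.401

Closed-loop characteristic equation: s² + 1.4s + K_p·5.3 = 0.
So ω_n = √(5.3K_p) and 2ζω_n = 1.4, giving ζ = 1.4/(2√(5.3K_p)).
Setting ζ = 0.48: √(5.3K_p) = 1.4/(2·0.48) = 1.458, so K_p = 2.127/5.3 = 0.401.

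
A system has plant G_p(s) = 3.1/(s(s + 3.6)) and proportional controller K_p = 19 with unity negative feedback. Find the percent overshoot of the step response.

46.9%

From 1 + K_pG_p(s) = 0: s² + 3.6s + 58.9 = 0 ⇒ ω_n = 7.675, ζ = 0.2345.
%OS = 100·exp(−πζ/√(1−ζ²)) = 100·exp(−π·0.2345/√0.945) = 46.9%.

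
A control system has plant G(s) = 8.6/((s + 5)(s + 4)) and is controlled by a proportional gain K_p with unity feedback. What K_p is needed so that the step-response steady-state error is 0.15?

For a type-0 loop with proportional control, e_ss = 1/(1 + K_p·G(0)).
G(0) = 0.43. Require 1/(1 + K_p·0.43) = 0.15, so 1 + 0.43·K_p = 6.667.
K_p = (6.667 − 1)/0.43 = 13.2.

K_p = 13.2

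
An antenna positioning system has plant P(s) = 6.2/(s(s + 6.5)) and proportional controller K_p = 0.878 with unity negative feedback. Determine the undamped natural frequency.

ω_n = 2.33 rad/s

The closed-loop denominator is s(s+6.5) + 0.878·6.2 = s² + 6.5s + 5.444.
Matching s² + 2ζω_n s + ω_n²: ω_n = √5.444 = 2.333 rad/s and 2ζω_n = 6.5, so ζ = 6.5/(2·2.333) = 1.39.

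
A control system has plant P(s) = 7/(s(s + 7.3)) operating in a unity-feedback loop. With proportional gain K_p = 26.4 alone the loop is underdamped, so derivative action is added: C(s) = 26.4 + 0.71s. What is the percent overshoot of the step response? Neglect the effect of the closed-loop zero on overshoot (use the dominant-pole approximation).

Forward path: (26.4 + 0.71s)·7/(s(s+7.3)). The closed-loop characteristic equation is s² + (7.3 + 7·0.71)s + 7·26.4 = 0.
That is s² + 12.27s + 184.8 = 0, so ω_n = 13.59 rad/s and ζ = 12.27/(2·13.59) = 0.4513.
%OS = 100·exp(−πζ/√(1−ζ²)) = 20.4%.

20.4%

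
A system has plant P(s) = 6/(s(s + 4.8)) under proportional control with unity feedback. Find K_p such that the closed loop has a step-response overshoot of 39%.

From %OS = 100·exp(−πζ/√(1−ζ²)) = 39%, ζ = −ln(0.39)/√(π²+ln²(0.39)) = 0.2871.
Characteristic equation s² + 4.8s + 6K_p = 0 gives ζ = 4.8/(2√(6K_p)).
Setting ζ = 0.2871: √(6K_p) = 4.8/(2·0.2871) = 8.359, so K_p = 69.88/6 = 11.6.

K_p = 11.6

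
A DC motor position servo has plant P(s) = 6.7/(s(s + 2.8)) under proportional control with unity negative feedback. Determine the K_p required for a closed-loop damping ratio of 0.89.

K_p = 0.369

Closed-loop characteristic equation: s² + 2.8s + K_p·6.7 = 0.
So ω_n = √(6.7K_p) and 2ζω_n = 2.8, giving ζ = 2.8/(2√(6.7K_p)).
Setting ζ = 0.89: √(6.7K_p) = 2.8/(2·0.89) = 1.573, so K_p = 2.474/6.7 = 0.369.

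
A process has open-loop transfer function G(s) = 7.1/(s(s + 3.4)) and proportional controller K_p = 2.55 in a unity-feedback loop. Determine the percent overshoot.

25.4%

From 1 + K_pG(s) = 0: s² + 3.4s + 18.1 = 0 ⇒ ω_n = 4.255, ζ = 0.3995.
%OS = 100·exp(−πζ/√(1−ζ²)) = 100·exp(−π·0.3995/√0.8404) = 25.4%.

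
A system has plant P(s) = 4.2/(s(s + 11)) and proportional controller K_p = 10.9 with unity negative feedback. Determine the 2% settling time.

T_s ≈ 0.727 s

Closed-loop characteristic equation: s² + 11s + 45.78 = 0, so ω_n = 6.766 rad/s and ζ = 11/(2·6.766) = 0.8129.
2% settling time T_s ≈ 4/(ζω_n) = 4/5.5 = 0.727 s.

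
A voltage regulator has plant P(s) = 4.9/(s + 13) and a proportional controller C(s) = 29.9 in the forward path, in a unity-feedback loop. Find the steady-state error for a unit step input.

The loop is type 0. Static position error constant K_pos = C(0)·P(0) = 29.9·0.3769 = 11.27.
Steady-state error to a unit step: e_ss = 1/(1+K_pos) = 1/12.27 = 0.0815.

0.0815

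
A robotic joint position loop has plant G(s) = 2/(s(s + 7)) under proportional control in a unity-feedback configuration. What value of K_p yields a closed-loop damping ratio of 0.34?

Closed-loop characteristic equation: s² + 7s + K_p·2 = 0.
So ω_n = √(2K_p) and 2ζω_n = 7, giving ζ = 7/(2√(2K_p)).
Setting ζ = 0.34: √(2K_p) = 7/(2·0.34) = 10.29, so K_p = 106/2 = 53.

K_p = 53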